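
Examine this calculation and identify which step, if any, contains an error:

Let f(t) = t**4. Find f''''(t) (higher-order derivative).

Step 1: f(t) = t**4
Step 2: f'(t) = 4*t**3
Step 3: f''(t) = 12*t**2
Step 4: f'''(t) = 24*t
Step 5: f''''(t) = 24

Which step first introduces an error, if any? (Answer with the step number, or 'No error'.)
No error

All steps in this derivation are correct.
The final answer f''''(t) = 24 is valid.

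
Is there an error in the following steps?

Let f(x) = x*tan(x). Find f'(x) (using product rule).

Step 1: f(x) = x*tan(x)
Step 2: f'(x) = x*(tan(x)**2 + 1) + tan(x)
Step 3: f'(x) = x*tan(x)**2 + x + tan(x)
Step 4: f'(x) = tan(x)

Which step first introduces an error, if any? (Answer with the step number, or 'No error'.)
Step 4

Step 4 is incorrect due to a dropped term.
The step shows: tan(x)
The correct value should be: x/cos(x)**2 + tan(x)

Explanation: A term was dropped: the term x/cos(x)**2 was incorrectly omitted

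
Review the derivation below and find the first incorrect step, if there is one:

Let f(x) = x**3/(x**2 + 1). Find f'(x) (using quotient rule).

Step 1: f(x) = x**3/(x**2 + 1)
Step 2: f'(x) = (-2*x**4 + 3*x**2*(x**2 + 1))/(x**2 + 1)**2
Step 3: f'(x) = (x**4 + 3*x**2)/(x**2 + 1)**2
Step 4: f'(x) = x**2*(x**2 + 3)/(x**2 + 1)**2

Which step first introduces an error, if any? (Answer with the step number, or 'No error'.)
No error

All steps in this derivation are correct.
The final answer f'(x) = x**2*(x**2 + 3)/(x**2 + 1)**2 is valid.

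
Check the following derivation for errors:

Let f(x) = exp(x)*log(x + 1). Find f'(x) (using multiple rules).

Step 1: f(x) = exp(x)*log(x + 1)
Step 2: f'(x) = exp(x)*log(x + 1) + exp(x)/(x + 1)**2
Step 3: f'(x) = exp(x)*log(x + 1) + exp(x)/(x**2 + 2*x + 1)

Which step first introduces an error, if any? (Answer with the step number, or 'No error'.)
Step 2

Step 2 is incorrect due to a wrong exponent.
The step shows: exp(x)*log(x + 1) + exp(x)/(x + 1)**2
The correct value should be: exp(x)*log(x + 1) + exp(x)/(x + 1)

Explanation: The exponent -1 on x + 1 was incorrectly written as -2: the term exp(x)/(x + 1) was incorrectly written as exp(x)/(x + 1)**2
The later steps are derived from this incorrect expression, so the error originates in Step 2.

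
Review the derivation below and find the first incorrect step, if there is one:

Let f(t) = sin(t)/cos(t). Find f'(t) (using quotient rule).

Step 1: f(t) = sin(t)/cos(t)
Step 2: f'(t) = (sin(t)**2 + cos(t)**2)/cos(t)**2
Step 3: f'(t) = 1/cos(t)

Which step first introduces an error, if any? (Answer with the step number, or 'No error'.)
Step 3

Step 3 is incorrect due to a wrong exponent.
The step shows: 1/cos(t)
The correct value should be: cos(t)**(-2)

Explanation: The exponent -2 on cos(t) was incorrectly written as -1: the term cos(t)**(-2) was incorrectly written as 1/cos(t)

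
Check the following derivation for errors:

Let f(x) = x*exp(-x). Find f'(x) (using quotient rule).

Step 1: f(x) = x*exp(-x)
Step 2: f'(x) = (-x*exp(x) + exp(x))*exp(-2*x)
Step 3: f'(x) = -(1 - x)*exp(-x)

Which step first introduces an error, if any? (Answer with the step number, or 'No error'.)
Step 3

Step 3 is incorrect due to a sign flip.
The step shows: -(1 - x)*exp(-x)
The correct value should be: (1 - x)*exp(-x)

Explanation: The sign of the whole expression was flipped: the term (1 - x)*exp(-x) was incorrectly written as -(1 - x)*exp(-x)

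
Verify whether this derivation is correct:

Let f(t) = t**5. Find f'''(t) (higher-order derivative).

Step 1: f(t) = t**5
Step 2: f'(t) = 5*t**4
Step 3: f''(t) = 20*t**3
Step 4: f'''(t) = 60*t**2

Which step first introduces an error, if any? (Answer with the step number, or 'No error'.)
No error

All steps in this derivation are correct.
The final answer f'''(t) = 60*t**2 is valid.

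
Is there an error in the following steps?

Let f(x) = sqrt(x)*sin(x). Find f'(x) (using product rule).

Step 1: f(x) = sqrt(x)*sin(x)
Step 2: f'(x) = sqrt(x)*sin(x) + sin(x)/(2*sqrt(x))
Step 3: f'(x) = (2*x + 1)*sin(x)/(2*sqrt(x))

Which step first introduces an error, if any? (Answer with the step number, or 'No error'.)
Step 2

Step 2 is incorrect due to a wrong trig function.
The step shows: sqrt(x)*sin(x) + sin(x)/(2*sqrt(x))
The correct value should be: sqrt(x)*cos(x) + sin(x)/(2*sqrt(x))

Explanation: cos(x) was incorrectly written as sin(x): the term sqrt(x)*cos(x) was incorrectly written as sqrt(x)*sin(x)
The later steps are derived from this incorrect expression, so the error originates in Step 2.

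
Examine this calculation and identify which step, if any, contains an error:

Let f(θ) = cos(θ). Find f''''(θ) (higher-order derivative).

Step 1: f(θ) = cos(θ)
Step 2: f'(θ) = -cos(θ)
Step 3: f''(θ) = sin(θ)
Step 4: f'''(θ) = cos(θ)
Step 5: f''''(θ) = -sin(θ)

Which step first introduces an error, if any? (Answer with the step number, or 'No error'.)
Step 2

Step 2 is incorrect due to a wrong trig function.
The step shows: -cos(θ)
The correct value should be: -sin(θ)

Explanation: sin(θ) was incorrectly written as cos(θ): the term -sin(θ) was incorrectly written as -cos(θ)
The later steps are derived from this incorrect expression, so the error originates in Step 2.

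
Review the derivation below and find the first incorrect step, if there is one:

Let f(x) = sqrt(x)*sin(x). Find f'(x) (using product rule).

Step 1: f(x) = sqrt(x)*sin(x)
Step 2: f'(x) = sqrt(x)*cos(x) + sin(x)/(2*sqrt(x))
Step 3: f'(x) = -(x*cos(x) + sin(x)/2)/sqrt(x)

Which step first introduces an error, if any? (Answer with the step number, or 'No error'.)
Step 3

Step 3 is incorrect due to a sign flip.
The step shows: -(x*cos(x) + sin(x)/2)/sqrt(x)
The correct value should be: (x*cos(x) + sin(x)/2)/sqrt(x)

Explanation: The sign of the whole expression was flipped: the term (x*cos(x) + sin(x)/2)/sqrt(x) was incorrectly written as -(x*cos(x) + sin(x)/2)/sqrt(x)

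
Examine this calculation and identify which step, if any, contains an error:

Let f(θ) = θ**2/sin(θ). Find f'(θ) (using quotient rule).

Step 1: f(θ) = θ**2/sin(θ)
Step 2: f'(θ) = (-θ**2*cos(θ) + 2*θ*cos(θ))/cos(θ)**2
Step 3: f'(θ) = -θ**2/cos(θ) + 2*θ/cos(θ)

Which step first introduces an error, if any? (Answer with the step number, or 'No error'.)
Step 2

Step 2 is incorrect due to a wrong trig function.
The step shows: (-θ**2*cos(θ) + 2*θ*cos(θ))/cos(θ)**2
The correct value should be: (-θ**2*cos(θ) + 2*θ*sin(θ))/sin(θ)**2

Explanation: sin(θ) was incorrectly written as cos(θ): the term (-θ**2*cos(θ) + 2*θ*sin(θ))/sin(θ)**2 was incorrectly written as (-θ**2*cos(θ) + 2*θ*cos(θ))/cos(θ)**2
The later steps are derived from this incorrect expression, so the error originates in Step 2.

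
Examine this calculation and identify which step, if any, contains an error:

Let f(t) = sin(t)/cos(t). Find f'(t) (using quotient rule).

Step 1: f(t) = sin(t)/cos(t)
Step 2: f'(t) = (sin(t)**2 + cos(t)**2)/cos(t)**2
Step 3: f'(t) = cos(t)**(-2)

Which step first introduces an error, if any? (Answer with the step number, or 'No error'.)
No error

All steps in this derivation are correct.
The final answer f'(t) = cos(t)**(-2) is valid.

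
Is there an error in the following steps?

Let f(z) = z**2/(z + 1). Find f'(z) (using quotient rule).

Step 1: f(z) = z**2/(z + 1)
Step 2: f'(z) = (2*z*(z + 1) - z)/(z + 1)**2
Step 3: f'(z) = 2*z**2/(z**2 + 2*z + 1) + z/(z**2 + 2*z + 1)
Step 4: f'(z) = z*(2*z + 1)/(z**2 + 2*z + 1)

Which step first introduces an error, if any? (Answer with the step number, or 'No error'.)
Step 2

Step 2 is incorrect due to a wrong exponent.
The step shows: (2*z*(z + 1) - z)/(z + 1)**2
The correct value should be: (-z**2 + 2*z*(z + 1))/(z + 1)**2

Explanation: The exponent 2 on z was incorrectly written as 1: the term (-z**2 + 2*z*(z + 1))/(z + 1)**2 was incorrectly written as (2*z*(z + 1) - z)/(z + 1)**2
The later steps are derived from this incorrect expression, so the error originates in Step 2.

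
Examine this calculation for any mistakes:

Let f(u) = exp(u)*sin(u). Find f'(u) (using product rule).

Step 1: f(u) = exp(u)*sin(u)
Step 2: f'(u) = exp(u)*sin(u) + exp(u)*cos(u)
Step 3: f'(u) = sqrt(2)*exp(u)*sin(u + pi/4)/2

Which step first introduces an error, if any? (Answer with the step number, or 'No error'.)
Step 3

Step 3 is incorrect due to a wrong exponent.
The step shows: sqrt(2)*exp(u)*sin(u + pi/4)/2
The correct value should be: sqrt(2)*exp(u)*sin(u + pi/4)

Explanation: The exponent 1/2 on 2 was incorrectly written as -1/2: the term sqrt(2)*exp(u)*sin(u + pi/4) was incorrectly written as sqrt(2)*exp(u)*sin(u + pi/4)/2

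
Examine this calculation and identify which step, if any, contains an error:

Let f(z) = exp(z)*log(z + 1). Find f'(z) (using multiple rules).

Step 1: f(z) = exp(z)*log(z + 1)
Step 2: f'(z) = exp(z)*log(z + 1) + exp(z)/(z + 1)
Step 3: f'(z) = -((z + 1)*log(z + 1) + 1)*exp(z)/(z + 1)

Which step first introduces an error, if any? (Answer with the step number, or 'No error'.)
Step 3

Step 3 is incorrect due to a sign flip.
The step shows: -((z + 1)*log(z + 1) + 1)*exp(z)/(z + 1)
The correct value should be: ((z + 1)*log(z + 1) + 1)*exp(z)/(z + 1)

Explanation: The sign of the whole expression was flipped: the term ((z + 1)*log(z + 1) + 1)*exp(z)/(z + 1) was incorrectly written as -((z + 1)*log(z + 1) + 1)*exp(z)/(z + 1)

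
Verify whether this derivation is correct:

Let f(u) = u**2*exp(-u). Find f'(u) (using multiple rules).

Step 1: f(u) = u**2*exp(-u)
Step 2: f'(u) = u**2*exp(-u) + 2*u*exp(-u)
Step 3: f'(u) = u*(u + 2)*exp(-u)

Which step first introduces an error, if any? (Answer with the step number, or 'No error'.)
Step 2

Step 2 is incorrect due to a sign flip.
The step shows: u**2*exp(-u) + 2*u*exp(-u)
The correct value should be: -u**2*exp(-u) + 2*u*exp(-u)

Explanation: The sign of one term was flipped: the term -u**2*exp(-u) was incorrectly written as u**2*exp(-u)
The later steps are derived from this incorrect expression, so the error originates in Step 2.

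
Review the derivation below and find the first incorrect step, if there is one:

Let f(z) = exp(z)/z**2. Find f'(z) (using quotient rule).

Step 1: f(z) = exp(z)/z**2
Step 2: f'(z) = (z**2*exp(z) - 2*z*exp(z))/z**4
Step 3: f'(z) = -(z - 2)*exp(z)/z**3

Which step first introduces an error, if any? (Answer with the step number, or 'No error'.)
Step 3

Step 3 is incorrect due to a sign flip.
The step shows: -(z - 2)*exp(z)/z**3
The correct value should be: (z - 2)*exp(z)/z**3

Explanation: The sign of the whole expression was flipped: the term (z - 2)*exp(z)/z**3 was incorrectly written as -(z - 2)*exp(z)/z**3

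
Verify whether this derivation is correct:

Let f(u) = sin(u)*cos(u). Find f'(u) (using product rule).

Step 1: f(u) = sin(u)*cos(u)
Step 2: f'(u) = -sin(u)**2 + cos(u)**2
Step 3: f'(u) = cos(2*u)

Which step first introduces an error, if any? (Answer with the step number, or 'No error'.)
No error

All steps in this derivation are correct.
The final answer f'(u) = cos(2*u) is valid.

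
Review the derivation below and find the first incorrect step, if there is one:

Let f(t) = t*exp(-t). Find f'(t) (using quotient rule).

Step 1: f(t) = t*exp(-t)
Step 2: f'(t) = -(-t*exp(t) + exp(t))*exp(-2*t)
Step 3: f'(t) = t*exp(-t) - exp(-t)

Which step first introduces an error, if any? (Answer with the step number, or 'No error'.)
Step 2

Step 2 is incorrect due to a sign flip.
The step shows: -(-t*exp(t) + exp(t))*exp(-2*t)
The correct value should be: (-t*exp(t) + exp(t))*exp(-2*t)

Explanation: The sign of the whole expression was flipped: the term (-t*exp(t) + exp(t))*exp(-2*t) was incorrectly written as -(-t*exp(t) + exp(t))*exp(-2*t)
The later steps are derived from this incorrect expression, so the error originates in Step 2.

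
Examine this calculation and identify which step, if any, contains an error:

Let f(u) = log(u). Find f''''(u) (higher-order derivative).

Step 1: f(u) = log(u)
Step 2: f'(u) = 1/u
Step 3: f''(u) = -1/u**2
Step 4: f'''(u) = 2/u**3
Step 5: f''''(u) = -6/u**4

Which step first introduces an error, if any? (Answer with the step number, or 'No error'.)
No error

All steps in this derivation are correct.
The final answer f''''(u) = -6/u**4 is valid.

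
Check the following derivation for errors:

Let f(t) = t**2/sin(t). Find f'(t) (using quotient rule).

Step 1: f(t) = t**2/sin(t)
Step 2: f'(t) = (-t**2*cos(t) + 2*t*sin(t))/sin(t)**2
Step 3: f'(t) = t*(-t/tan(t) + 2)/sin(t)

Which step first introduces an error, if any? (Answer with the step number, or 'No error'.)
No error

All steps in this derivation are correct.
The final answer f'(t) = t*(-t/tan(t) + 2)/sin(t) is valid.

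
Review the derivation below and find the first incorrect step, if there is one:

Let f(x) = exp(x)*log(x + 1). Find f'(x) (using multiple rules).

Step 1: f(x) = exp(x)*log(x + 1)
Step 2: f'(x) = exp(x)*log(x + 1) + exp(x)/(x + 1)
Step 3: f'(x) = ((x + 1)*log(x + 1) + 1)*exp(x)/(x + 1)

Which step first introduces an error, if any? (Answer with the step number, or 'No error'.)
No error

All steps in this derivation are correct.
The final answer f'(x) = ((x + 1)*log(x + 1) + 1)*exp(x)/(x + 1) is valid.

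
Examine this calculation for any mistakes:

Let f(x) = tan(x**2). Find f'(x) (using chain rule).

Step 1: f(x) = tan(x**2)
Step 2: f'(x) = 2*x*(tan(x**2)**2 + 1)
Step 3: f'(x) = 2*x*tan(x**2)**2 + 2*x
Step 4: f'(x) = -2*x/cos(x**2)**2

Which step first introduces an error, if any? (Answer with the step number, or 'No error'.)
Step 4

Step 4 is incorrect due to a sign flip.
The step shows: -2*x/cos(x**2)**2
The correct value should be: 2*x/cos(x**2)**2

Explanation: The sign of the whole expression was flipped: the term 2*x/cos(x**2)**2 was incorrectly written as -2*x/cos(x**2)**2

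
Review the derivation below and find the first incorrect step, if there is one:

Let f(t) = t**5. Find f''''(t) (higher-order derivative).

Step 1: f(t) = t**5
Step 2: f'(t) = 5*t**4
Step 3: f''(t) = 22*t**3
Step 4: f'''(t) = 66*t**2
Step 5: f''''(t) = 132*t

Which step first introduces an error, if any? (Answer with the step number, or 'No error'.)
Step 3

Step 3 is incorrect due to a wrong coefficient.
The step shows: 22*t**3
The correct value should be: 20*t**3

Explanation: The coefficient 20 was incorrectly written as 22: the term 20*t**3 was incorrectly written as 22*t**3
The later steps are derived from this incorrect expression, so the error originates in Step 3.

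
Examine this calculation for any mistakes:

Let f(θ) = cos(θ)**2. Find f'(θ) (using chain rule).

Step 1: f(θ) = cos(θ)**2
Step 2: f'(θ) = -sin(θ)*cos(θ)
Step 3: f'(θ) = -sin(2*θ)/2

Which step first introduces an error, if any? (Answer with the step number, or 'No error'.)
Step 2

Step 2 is incorrect due to a wrong coefficient.
The step shows: -sin(θ)*cos(θ)
The correct value should be: -2*sin(θ)*cos(θ)

Explanation: The coefficient -2 was incorrectly written as -1: the term -2*sin(θ)*cos(θ) was incorrectly written as -sin(θ)*cos(θ)
The later steps are derived from this incorrect expression, so the error originates in Step 2.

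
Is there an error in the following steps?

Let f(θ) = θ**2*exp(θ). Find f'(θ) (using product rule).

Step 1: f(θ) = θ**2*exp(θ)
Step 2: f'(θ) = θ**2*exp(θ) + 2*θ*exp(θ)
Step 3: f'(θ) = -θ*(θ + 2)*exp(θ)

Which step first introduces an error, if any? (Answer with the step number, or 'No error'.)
Step 3

Step 3 is incorrect due to a sign flip.
The step shows: -θ*(θ + 2)*exp(θ)
The correct value should be: θ*(θ + 2)*exp(θ)

Explanation: The sign of the whole expression was flipped: the term θ*(θ + 2)*exp(θ) was incorrectly written as -θ*(θ + 2)*exp(θ)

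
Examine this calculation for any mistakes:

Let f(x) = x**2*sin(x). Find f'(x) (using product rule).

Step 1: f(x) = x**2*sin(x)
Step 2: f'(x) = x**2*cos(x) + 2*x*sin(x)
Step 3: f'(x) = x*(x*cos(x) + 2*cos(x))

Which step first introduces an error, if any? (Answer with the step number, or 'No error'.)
Step 3

Step 3 is incorrect due to a wrong trig function.
The step shows: x*(x*cos(x) + 2*cos(x))
The correct value should be: x*(x*cos(x) + 2*sin(x))

Explanation: sin(x) was incorrectly written as cos(x): the term x*(x*cos(x) + 2*sin(x)) was incorrectly written as x*(x*cos(x) + 2*cos(x))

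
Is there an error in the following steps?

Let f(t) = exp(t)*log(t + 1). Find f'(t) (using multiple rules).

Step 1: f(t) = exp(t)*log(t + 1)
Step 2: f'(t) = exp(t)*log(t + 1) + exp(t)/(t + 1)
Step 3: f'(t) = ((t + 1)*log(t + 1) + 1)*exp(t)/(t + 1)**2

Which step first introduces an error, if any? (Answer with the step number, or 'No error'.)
Step 3

Step 3 is incorrect due to a wrong exponent.
The step shows: ((t + 1)*log(t + 1) + 1)*exp(t)/(t + 1)**2
The correct value should be: ((t + 1)*log(t + 1) + 1)*exp(t)/(t + 1)

Explanation: The exponent -1 on t + 1 was incorrectly written as -2: the term ((t + 1)*log(t + 1) + 1)*exp(t)/(t + 1) was incorrectly written as ((t + 1)*log(t + 1) + 1)*exp(t)/(t + 1)**2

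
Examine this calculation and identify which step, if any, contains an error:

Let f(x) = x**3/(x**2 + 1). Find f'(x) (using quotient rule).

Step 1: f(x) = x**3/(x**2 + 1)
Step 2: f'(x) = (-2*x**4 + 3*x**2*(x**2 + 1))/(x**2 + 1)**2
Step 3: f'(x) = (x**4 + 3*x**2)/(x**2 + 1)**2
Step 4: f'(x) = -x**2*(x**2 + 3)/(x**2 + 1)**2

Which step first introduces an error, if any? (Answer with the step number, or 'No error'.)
Step 4

Step 4 is incorrect due to a sign flip.
The step shows: -x**2*(x**2 + 3)/(x**2 + 1)**2
The correct value should be: x**2*(x**2 + 3)/(x**2 + 1)**2

Explanation: The sign of the whole expression was flipped: the term x**2*(x**2 + 3)/(x**2 + 1)**2 was incorrectly written as -x**2*(x**2 + 3)/(x**2 + 1)**2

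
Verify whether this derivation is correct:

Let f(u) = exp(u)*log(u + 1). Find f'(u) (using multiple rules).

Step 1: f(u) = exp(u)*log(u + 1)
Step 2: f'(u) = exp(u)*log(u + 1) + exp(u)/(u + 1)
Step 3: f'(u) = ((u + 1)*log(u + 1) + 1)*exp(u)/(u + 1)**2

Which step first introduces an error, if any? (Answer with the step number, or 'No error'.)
Step 3

Step 3 is incorrect due to a wrong exponent.
The step shows: ((u + 1)*log(u + 1) + 1)*exp(u)/(u + 1)**2
The correct value should be: ((u + 1)*log(u + 1) + 1)*exp(u)/(u + 1)

Explanation: The exponent -1 on u + 1 was incorrectly written as -2: the term ((u + 1)*log(u + 1) + 1)*exp(u)/(u + 1) was incorrectly written as ((u + 1)*log(u + 1) + 1)*exp(u)/(u + 1)**2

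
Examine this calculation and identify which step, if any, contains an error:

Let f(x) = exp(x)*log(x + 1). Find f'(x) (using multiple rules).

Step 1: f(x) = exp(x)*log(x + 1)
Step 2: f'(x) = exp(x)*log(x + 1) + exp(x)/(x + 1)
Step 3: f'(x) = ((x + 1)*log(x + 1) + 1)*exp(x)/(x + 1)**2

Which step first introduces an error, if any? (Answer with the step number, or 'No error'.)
Step 3

Step 3 is incorrect due to a wrong exponent.
The step shows: ((x + 1)*log(x + 1) + 1)*exp(x)/(x + 1)**2
The correct value should be: ((x + 1)*log(x + 1) + 1)*exp(x)/(x + 1)

Explanation: The exponent -1 on x + 1 was incorrectly written as -2: the term ((x + 1)*log(x + 1) + 1)*exp(x)/(x + 1) was incorrectly written as ((x + 1)*log(x + 1) + 1)*exp(x)/(x + 1)**2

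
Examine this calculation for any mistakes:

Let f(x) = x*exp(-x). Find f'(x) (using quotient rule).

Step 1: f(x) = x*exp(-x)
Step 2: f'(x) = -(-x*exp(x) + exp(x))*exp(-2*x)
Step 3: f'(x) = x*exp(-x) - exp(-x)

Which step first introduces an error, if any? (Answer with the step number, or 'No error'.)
Step 2

Step 2 is incorrect due to a sign flip.
The step shows: -(-x*exp(x) + exp(x))*exp(-2*x)
The correct value should be: (-x*exp(x) + exp(x))*exp(-2*x)

Explanation: The sign of the whole expression was flipped: the term (-x*exp(x) + exp(x))*exp(-2*x) was incorrectly written as -(-x*exp(x) + exp(x))*exp(-2*x)
The later steps are derived from this incorrect expression, so the error originates in Step 2.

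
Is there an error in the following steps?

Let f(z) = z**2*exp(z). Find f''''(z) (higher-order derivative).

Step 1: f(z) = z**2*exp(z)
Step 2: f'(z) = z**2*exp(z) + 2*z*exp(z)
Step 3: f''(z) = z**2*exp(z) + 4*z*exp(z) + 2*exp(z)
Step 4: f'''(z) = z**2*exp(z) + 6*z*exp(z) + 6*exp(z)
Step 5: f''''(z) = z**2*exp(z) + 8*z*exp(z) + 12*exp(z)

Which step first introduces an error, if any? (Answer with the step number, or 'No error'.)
No error

All steps in this derivation are correct.
The final answer f''''(z) = z**2*exp(z) + 8*z*exp(z) + 12*exp(z) is valid.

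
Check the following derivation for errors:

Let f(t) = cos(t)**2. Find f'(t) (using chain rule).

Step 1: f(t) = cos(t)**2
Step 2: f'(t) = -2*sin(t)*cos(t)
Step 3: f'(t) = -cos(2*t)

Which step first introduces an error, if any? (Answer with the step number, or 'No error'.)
Step 3

Step 3 is incorrect due to a wrong trig function.
The step shows: -cos(2*t)
The correct value should be: -sin(2*t)

Explanation: sin(2*t) was incorrectly written as cos(2*t): the term -sin(2*t) was incorrectly written as -cos(2*t)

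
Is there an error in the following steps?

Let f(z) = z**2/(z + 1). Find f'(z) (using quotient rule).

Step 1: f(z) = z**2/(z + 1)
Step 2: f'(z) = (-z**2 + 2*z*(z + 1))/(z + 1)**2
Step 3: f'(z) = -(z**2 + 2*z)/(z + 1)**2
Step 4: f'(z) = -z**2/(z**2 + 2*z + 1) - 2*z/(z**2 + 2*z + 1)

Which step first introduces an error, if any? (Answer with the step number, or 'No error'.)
Step 3

Step 3 is incorrect due to a sign flip.
The step shows: -(z**2 + 2*z)/(z + 1)**2
The correct value should be: (z**2 + 2*z)/(z + 1)**2

Explanation: The sign of the whole expression was flipped: the term (z**2 + 2*z)/(z + 1)**2 was incorrectly written as -(z**2 + 2*z)/(z + 1)**2
The later steps are derived from this incorrect expression, so the error originates in Step 3.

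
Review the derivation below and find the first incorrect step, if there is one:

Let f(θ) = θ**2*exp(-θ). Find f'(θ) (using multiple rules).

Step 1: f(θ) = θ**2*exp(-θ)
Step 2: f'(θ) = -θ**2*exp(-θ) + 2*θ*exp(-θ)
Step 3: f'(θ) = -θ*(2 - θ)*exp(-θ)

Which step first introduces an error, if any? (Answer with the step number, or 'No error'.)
Step 3

Step 3 is incorrect due to a sign flip.
The step shows: -θ*(2 - θ)*exp(-θ)
The correct value should be: θ*(2 - θ)*exp(-θ)

Explanation: The sign of the whole expression was flipped: the term θ*(2 - θ)*exp(-θ) was incorrectly written as -θ*(2 - θ)*exp(-θ)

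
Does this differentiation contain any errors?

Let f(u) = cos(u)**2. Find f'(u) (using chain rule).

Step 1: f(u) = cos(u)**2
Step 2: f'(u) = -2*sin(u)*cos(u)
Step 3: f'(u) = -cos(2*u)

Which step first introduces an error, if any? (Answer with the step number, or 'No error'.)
Step 3

Step 3 is incorrect due to a wrong trig function.
The step shows: -cos(2*u)
The correct value should be: -sin(2*u)

Explanation: sin(2*u) was incorrectly written as cos(2*u): the term -sin(2*u) was incorrectly written as -cos(2*u)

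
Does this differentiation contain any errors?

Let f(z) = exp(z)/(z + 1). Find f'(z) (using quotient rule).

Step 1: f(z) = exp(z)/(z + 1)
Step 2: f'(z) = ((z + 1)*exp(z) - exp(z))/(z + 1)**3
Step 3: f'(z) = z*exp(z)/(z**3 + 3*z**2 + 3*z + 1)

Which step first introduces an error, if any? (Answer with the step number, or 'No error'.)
Step 2

Step 2 is incorrect due to a wrong exponent.
The step shows: ((z + 1)*exp(z) - exp(z))/(z + 1)**3
The correct value should be: ((z + 1)*exp(z) - exp(z))/(z + 1)**2

Explanation: The exponent -2 on z + 1 was incorrectly written as -3: the term ((z + 1)*exp(z) - exp(z))/(z + 1)**2 was incorrectly written as ((z + 1)*exp(z) - exp(z))/(z + 1)**3
The later steps are derived from this incorrect expression, so the error originates in Step 2.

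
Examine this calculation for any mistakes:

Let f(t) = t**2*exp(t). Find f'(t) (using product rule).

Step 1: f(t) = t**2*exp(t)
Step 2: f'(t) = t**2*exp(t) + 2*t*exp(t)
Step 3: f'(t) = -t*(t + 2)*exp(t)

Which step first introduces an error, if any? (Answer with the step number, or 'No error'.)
Step 3

Step 3 is incorrect due to a sign flip.
The step shows: -t*(t + 2)*exp(t)
The correct value should be: t*(t + 2)*exp(t)

Explanation: The sign of the whole expression was flipped: the term t*(t + 2)*exp(t) was incorrectly written as -t*(t + 2)*exp(t)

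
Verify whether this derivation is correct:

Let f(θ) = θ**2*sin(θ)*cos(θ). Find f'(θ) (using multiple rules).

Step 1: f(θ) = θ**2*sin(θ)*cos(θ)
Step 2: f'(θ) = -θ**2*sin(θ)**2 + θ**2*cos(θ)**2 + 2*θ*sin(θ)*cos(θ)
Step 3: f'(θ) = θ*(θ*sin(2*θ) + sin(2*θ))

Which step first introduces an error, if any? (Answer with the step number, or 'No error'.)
Step 3

Step 3 is incorrect due to a wrong trig function.
The step shows: θ*(θ*sin(2*θ) + sin(2*θ))
The correct value should be: θ*(θ*cos(2*θ) + sin(2*θ))

Explanation: cos(2*θ) was incorrectly written as sin(2*θ): the term θ*(θ*cos(2*θ) + sin(2*θ)) was incorrectly written as θ*(θ*sin(2*θ) + sin(2*θ))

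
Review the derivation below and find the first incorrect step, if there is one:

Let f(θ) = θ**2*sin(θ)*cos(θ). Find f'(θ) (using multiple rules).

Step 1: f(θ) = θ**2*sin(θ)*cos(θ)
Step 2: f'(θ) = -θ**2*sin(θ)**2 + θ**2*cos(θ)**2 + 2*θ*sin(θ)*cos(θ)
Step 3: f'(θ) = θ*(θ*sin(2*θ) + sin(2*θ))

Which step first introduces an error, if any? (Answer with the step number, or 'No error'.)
Step 3

Step 3 is incorrect due to a wrong trig function.
The step shows: θ*(θ*sin(2*θ) + sin(2*θ))
The correct value should be: θ*(θ*cos(2*θ) + sin(2*θ))

Explanation: cos(2*θ) was incorrectly written as sin(2*θ): the term θ*(θ*cos(2*θ) + sin(2*θ)) was incorrectly written as θ*(θ*sin(2*θ) + sin(2*θ))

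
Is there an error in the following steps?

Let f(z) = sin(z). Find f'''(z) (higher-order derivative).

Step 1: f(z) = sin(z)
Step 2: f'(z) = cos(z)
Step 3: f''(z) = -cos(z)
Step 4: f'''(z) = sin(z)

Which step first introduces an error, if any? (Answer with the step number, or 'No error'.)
Step 3

Step 3 is incorrect due to a wrong trig function.
The step shows: -cos(z)
The correct value should be: -sin(z)

Explanation: sin(z) was incorrectly written as cos(z): the term -sin(z) was incorrectly written as -cos(z)
The later steps are derived from this incorrect expression, so the error originates in Step 3.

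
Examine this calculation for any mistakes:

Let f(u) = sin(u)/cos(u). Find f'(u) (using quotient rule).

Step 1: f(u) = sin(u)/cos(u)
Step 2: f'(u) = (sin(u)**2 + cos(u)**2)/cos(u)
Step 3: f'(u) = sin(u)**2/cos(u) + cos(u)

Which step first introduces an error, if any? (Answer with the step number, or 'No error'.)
Step 2

Step 2 is incorrect due to a wrong exponent.
The step shows: (sin(u)**2 + cos(u)**2)/cos(u)
The correct value should be: (sin(u)**2 + cos(u)**2)/cos(u)**2

Explanation: The exponent -2 on cos(u) was incorrectly written as -1: the term (sin(u)**2 + cos(u)**2)/cos(u)**2 was incorrectly written as (sin(u)**2 + cos(u)**2)/cos(u)
The later steps are derived from this incorrect expression, so the error originates in Step 2.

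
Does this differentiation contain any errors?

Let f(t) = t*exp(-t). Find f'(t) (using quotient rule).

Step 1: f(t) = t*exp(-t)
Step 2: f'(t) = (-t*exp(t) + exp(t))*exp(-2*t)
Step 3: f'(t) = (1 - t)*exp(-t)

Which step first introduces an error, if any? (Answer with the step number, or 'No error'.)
No error

All steps in this derivation are correct.
The final answer f'(t) = (1 - t)*exp(-t) is valid.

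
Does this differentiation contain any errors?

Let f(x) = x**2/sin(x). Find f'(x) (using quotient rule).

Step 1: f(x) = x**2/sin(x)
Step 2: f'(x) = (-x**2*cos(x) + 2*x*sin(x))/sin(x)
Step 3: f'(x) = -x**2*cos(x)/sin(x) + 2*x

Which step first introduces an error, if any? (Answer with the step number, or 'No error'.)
Step 2

Step 2 is incorrect due to a wrong exponent.
The step shows: (-x**2*cos(x) + 2*x*sin(x))/sin(x)
The correct value should be: (-x**2*cos(x) + 2*x*sin(x))/sin(x)**2

Explanation: The exponent -2 on sin(x) was incorrectly written as -1: the term (-x**2*cos(x) + 2*x*sin(x))/sin(x)**2 was incorrectly written as (-x**2*cos(x) + 2*x*sin(x))/sin(x)
The later steps are derived from this incorrect expression, so the error originates in Step 2.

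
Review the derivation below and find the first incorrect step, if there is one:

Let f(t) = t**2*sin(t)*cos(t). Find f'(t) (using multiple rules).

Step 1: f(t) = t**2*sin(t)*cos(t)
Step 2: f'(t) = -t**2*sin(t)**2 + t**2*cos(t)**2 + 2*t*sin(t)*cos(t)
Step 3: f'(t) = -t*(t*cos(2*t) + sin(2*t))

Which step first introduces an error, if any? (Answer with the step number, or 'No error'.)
Step 3

Step 3 is incorrect due to a sign flip.
The step shows: -t*(t*cos(2*t) + sin(2*t))
The correct value should be: t*(t*cos(2*t) + sin(2*t))

Explanation: The sign of the whole expression was flipped: the term t*(t*cos(2*t) + sin(2*t)) was incorrectly written as -t*(t*cos(2*t) + sin(2*t))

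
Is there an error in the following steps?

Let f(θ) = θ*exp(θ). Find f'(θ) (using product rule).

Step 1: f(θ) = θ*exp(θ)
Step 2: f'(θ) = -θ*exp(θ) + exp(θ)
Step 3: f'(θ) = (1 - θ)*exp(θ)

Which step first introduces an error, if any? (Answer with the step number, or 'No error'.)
Step 2

Step 2 is incorrect due to a sign flip.
The step shows: -θ*exp(θ) + exp(θ)
The correct value should be: θ*exp(θ) + exp(θ)

Explanation: The sign of one term was flipped: the term θ*exp(θ) was incorrectly written as -θ*exp(θ)
The later steps are derived from this incorrect expression, so the error originates in Step 2.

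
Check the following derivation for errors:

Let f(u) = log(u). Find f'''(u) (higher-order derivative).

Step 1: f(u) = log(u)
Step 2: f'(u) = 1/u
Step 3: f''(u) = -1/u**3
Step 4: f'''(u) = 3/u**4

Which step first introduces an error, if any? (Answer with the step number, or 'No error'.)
Step 3

Step 3 is incorrect due to a wrong exponent.
The step shows: -1/u**3
The correct value should be: -1/u**2

Explanation: The exponent -2 on u was incorrectly written as -3: the term -1/u**2 was incorrectly written as -1/u**3
The later steps are derived from this incorrect expression, so the error originates in Step 3.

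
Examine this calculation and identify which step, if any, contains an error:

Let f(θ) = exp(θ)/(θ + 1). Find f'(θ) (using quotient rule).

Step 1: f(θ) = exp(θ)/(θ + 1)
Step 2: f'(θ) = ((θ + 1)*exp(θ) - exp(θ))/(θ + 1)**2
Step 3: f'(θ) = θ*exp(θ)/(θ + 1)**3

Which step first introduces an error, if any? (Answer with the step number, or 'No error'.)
Step 3

Step 3 is incorrect due to a wrong exponent.
The step shows: θ*exp(θ)/(θ + 1)**3
The correct value should be: θ*exp(θ)/(θ + 1)**2

Explanation: The exponent -2 on θ + 1 was incorrectly written as -3: the term θ*exp(θ)/(θ + 1)**2 was incorrectly written as θ*exp(θ)/(θ + 1)**3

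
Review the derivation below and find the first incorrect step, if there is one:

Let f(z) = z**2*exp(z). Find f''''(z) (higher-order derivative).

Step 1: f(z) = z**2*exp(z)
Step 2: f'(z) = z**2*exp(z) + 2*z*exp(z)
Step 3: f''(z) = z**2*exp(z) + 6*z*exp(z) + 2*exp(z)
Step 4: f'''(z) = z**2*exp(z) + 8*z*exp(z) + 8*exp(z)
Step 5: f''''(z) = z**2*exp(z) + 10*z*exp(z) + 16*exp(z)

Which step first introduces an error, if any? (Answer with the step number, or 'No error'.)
Step 3

Step 3 is incorrect due to a wrong coefficient.
The step shows: z**2*exp(z) + 6*z*exp(z) + 2*exp(z)
The correct value should be: z**2*exp(z) + 4*z*exp(z) + 2*exp(z)

Explanation: The coefficient 4 was incorrectly written as 6: the term 4*z*exp(z) was incorrectly written as 6*z*exp(z)
The later steps are derived from this incorrect expression, so the error originates in Step 3.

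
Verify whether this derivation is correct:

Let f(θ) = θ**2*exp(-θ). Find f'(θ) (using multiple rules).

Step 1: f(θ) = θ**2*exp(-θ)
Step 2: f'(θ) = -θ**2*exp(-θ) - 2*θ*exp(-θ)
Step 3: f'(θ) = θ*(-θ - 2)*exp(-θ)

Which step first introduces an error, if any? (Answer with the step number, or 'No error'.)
Step 2

Step 2 is incorrect due to a sign flip.
The step shows: -θ**2*exp(-θ) - 2*θ*exp(-θ)
The correct value should be: -θ**2*exp(-θ) + 2*θ*exp(-θ)

Explanation: The sign of one term was flipped: the term 2*θ*exp(-θ) was incorrectly written as -2*θ*exp(-θ)
The later steps are derived from this incorrect expression, so the error originates in Step 2.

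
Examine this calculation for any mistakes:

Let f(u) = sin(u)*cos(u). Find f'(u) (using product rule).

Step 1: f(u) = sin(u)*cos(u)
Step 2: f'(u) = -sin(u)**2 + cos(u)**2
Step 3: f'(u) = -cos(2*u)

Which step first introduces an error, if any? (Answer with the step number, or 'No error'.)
Step 3

Step 3 is incorrect due to a sign flip.
The step shows: -cos(2*u)
The correct value should be: cos(2*u)

Explanation: The sign of the whole expression was flipped: the term cos(2*u) was incorrectly written as -cos(2*u)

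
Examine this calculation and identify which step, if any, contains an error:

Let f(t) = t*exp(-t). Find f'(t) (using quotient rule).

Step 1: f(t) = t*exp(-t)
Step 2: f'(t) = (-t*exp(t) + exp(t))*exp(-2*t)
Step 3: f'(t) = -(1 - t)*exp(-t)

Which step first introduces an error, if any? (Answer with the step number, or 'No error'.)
Step 3

Step 3 is incorrect due to a sign flip.
The step shows: -(1 - t)*exp(-t)
The correct value should be: (1 - t)*exp(-t)

Explanation: The sign of the whole expression was flipped: the term (1 - t)*exp(-t) was incorrectly written as -(1 - t)*exp(-t)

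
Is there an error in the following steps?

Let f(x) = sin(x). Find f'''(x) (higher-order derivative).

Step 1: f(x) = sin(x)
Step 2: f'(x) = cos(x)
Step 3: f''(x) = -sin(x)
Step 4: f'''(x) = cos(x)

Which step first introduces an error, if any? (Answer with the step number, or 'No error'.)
Step 4

Step 4 is incorrect due to a sign flip.
The step shows: cos(x)
The correct value should be: -cos(x)

Explanation: The sign of the whole expression was flipped: the term -cos(x) was incorrectly written as cos(x)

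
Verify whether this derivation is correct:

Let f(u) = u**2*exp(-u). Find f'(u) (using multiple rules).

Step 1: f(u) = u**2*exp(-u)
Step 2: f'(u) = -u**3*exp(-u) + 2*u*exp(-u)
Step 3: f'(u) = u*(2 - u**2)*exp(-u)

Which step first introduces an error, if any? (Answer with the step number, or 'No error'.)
Step 2

Step 2 is incorrect due to a wrong exponent.
The step shows: -u**3*exp(-u) + 2*u*exp(-u)
The correct value should be: -u**2*exp(-u) + 2*u*exp(-u)

Explanation: The exponent 2 on u was incorrectly written as 3: the term -u**2*exp(-u) was incorrectly written as -u**3*exp(-u)
The later steps are derived from this incorrect expression, so the error originates in Step 2.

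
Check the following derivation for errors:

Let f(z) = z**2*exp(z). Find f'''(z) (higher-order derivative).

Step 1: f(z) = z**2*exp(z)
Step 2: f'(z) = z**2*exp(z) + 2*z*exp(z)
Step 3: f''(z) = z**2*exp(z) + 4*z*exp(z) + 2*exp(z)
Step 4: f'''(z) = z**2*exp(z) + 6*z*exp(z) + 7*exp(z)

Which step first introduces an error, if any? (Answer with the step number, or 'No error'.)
Step 4

Step 4 is incorrect due to a wrong coefficient.
The step shows: z**2*exp(z) + 6*z*exp(z) + 7*exp(z)
The correct value should be: z**2*exp(z) + 6*z*exp(z) + 6*exp(z)

Explanation: The coefficient 6 was incorrectly written as 7: the term 6*exp(z) was incorrectly written as 7*exp(z)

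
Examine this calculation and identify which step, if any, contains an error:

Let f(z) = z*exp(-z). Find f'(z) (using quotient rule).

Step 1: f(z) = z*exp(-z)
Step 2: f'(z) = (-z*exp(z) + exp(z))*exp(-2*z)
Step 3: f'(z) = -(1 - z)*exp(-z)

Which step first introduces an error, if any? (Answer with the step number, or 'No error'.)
Step 3

Step 3 is incorrect due to a sign flip.
The step shows: -(1 - z)*exp(-z)
The correct value should be: (1 - z)*exp(-z)

Explanation: The sign of the whole expression was flipped: the term (1 - z)*exp(-z) was incorrectly written as -(1 - z)*exp(-z)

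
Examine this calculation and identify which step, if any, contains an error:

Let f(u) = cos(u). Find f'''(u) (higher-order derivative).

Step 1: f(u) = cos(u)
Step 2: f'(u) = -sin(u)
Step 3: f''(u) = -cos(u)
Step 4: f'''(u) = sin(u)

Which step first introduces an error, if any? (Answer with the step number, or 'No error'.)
No error

All steps in this derivation are correct.
The final answer f'''(u) = sin(u) is valid.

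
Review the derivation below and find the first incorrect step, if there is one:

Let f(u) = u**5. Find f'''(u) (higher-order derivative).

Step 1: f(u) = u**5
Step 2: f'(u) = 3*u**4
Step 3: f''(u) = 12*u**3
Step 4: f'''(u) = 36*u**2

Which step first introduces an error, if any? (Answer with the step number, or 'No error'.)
Step 2

Step 2 is incorrect due to a wrong coefficient.
The step shows: 3*u**4
The correct value should be: 5*u**4

Explanation: The coefficient 5 was incorrectly written as 3: the term 5*u**4 was incorrectly written as 3*u**4
The later steps are derived from this incorrect expression, so the error originates in Step 2.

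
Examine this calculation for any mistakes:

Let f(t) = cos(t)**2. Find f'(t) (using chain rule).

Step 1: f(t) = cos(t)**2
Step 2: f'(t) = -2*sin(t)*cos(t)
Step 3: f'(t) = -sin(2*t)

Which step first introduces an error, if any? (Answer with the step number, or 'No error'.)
No error

All steps in this derivation are correct.
The final answer f'(t) = -sin(2*t) is valid.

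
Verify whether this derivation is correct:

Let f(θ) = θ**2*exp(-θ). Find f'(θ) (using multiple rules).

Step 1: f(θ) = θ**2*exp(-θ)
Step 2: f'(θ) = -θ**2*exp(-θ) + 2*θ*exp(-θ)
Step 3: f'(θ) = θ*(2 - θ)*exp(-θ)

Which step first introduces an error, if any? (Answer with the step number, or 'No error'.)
No error

All steps in this derivation are correct.
The final answer f'(θ) = θ*(2 - θ)*exp(-θ) is valid.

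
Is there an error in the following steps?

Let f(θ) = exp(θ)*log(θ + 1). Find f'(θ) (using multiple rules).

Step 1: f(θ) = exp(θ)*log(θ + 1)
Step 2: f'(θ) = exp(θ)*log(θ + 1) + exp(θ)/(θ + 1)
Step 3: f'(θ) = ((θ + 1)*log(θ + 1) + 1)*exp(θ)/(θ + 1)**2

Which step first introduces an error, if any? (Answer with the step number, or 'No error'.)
Step 3

Step 3 is incorrect due to a wrong exponent.
The step shows: ((θ + 1)*log(θ + 1) + 1)*exp(θ)/(θ + 1)**2
The correct value should be: ((θ + 1)*log(θ + 1) + 1)*exp(θ)/(θ + 1)

Explanation: The exponent -1 on θ + 1 was incorrectly written as -2: the term ((θ + 1)*log(θ + 1) + 1)*exp(θ)/(θ + 1) was incorrectly written as ((θ + 1)*log(θ + 1) + 1)*exp(θ)/(θ + 1)**2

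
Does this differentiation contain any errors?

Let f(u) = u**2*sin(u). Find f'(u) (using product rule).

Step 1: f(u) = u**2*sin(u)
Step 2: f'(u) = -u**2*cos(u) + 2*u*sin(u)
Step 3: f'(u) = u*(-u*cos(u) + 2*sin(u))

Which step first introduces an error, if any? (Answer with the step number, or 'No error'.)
Step 2

Step 2 is incorrect due to a sign flip.
The step shows: -u**2*cos(u) + 2*u*sin(u)
The correct value should be: u**2*cos(u) + 2*u*sin(u)

Explanation: The sign of one term was flipped: the term u**2*cos(u) was incorrectly written as -u**2*cos(u)
The later steps are derived from this incorrect expression, so the error originates in Step 2.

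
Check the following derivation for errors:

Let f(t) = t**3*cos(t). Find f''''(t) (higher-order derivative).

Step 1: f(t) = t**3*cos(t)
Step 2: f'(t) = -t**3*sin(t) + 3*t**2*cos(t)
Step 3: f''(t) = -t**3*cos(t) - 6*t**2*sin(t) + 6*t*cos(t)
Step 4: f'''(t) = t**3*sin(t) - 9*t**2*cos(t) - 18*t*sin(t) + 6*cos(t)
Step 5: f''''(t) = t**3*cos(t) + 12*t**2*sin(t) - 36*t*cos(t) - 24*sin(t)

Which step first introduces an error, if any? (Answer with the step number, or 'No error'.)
No error

All steps in this derivation are correct.
The final answer f''''(t) = t**3*cos(t) + 12*t**2*sin(t) - 36*t*cos(t) - 24*sin(t) is valid.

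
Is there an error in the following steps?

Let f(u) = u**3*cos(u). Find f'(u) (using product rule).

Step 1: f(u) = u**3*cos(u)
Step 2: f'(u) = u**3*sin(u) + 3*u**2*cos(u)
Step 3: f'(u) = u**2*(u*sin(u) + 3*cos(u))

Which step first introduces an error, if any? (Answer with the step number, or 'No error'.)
Step 2

Step 2 is incorrect due to a sign flip.
The step shows: u**3*sin(u) + 3*u**2*cos(u)
The correct value should be: -u**3*sin(u) + 3*u**2*cos(u)

Explanation: The sign of one term was flipped: the term -u**3*sin(u) was incorrectly written as u**3*sin(u)
The later steps are derived from this incorrect expression, so the error originates in Step 2.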